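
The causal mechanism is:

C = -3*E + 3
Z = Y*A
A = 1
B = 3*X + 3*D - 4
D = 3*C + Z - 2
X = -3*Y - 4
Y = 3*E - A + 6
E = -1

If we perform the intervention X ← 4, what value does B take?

62

Intervening sets X = 4 and removes its equation (X = -3*Y - 4).
Y = 3*E - A + 6  [with E=-1, A=1]  = 2
Z = Y*A  [with Y=2, A=1]  = 2
C = -3*E + 3  [with E=-1]  = 6
D = 3*C + Z - 2  [with C=6, Z=2]  = 18
B = 3*X + 3*D - 4  [with X=4, D=18]  = 62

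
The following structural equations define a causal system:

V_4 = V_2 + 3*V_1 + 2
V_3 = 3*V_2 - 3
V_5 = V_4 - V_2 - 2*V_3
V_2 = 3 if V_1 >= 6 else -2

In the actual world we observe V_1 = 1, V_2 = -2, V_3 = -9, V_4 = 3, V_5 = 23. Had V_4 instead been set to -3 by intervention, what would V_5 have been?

Intervening sets V_4 = -3 and removes its equation (V_4 = V_2 + 3*V_1 + 2).
V_2 = 3 if V_1 >= 6 else -2  [with V_1=1]  = -2
V_3 = 3*V_2 - 3  [with V_2=-2]  = -9
V_5 = V_4 - V_2 - 2*V_3  [with V_4=-3, V_2=-2, V_3=-9]  = 17

17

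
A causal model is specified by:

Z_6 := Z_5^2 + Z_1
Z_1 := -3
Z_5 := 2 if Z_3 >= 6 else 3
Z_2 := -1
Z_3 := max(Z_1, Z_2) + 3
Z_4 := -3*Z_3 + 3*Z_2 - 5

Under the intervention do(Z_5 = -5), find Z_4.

-14

The intervention breaks the incoming arrows to Z_5: Z_5 := 2 if Z_3 >= 6 else 3 no longer applies, and Z_5 = -5.
Since Z_4 is not a descendant of the intervened variable, it is unaffected.
Z_3 = max(Z_1, Z_2) + 3  [with Z_1=-3, Z_2=-1]  = 2
Z_4 = -3*Z_3 + 3*Z_2 - 5  [with Z_3=2, Z_2=-1]  = -14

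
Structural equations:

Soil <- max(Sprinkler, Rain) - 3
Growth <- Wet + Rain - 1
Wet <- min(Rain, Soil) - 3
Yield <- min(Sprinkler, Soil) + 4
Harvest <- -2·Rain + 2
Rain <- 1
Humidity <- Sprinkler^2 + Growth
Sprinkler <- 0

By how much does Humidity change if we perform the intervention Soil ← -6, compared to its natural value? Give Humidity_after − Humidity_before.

-4

The intervention breaks the incoming arrows to Soil: Soil <- max(Sprinkler, Rain) - 3 no longer applies, and Soil = -6.
Wet = min(Rain, Soil) - 3  [with Rain=1, Soil=-6]  = -9
Growth = Wet + Rain - 1  [with Wet=-9, Rain=1]  = -9
Humidity = Sprinkler^2 + Growth  [with Sprinkler=0, Growth=-9]  = -9
Without intervention: Soil = max(Sprinkler, Rain) - 3  [with Sprinkler=0, Rain=1]  = -2; Wet = min(Rain, Soil) - 3  [with Rain=1, Soil=-2]  = -5; Growth = Wet + Rain - 1  [with Wet=-5, Rain=1]  = -5; Humidity = Sprinkler^2 + Growth  [with Sprinkler=0, Growth=-5]  = -5.
Change = -9 − (-5) = -4.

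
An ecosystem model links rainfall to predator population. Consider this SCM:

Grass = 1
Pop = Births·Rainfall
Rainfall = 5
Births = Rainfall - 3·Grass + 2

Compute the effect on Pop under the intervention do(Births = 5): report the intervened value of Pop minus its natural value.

The intervention breaks the incoming arrows to Births: Births = Rainfall - 3·Grass + 2 no longer applies, and Births = 5.
Pop = Births·Rainfall  [with Births=5, Rainfall=5]  = 25
Without intervention: Births = Rainfall - 3·Grass + 2  [with Rainfall=5, Grass=1]  = 4; Pop = Births·Rainfall  [with Births=4, Rainfall=5]  = 20.
Change = 25 − 20 = 5.

5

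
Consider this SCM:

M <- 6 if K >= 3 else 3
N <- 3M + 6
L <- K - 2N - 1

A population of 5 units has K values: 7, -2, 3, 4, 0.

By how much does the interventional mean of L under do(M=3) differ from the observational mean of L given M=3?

Every unit gets M=3 under the intervention. L values become -24, -33, -28, -27, -31; E[L|do(M=3)] = -28.6.
Observing M=3 restricts to units where M's equation naturally yields 3: K ∈ {-2, 0}. In that subpopulation L = -33, -31, mean -32.
Difference = -28.6 − (-32) = 3.4.

3.4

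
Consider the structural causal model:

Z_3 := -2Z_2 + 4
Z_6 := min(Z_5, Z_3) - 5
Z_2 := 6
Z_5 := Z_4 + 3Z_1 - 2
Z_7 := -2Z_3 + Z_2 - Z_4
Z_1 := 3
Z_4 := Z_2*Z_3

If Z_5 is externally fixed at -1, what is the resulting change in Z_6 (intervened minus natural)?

33

The intervention breaks the incoming arrows to Z_5: Z_5 := Z_4 + 3Z_1 - 2 no longer applies, and Z_5 = -1.
Z_3 = -2Z_2 + 4  [with Z_2=6]  = -8
Z_6 = min(Z_5, Z_3) - 5  [with Z_5=-1, Z_3=-8]  = -13
Without intervention: Z_3 = -2Z_2 + 4  [with Z_2=6]  = -8; Z_4 = Z_2*Z_3  [with Z_2=6, Z_3=-8]  = -48; Z_5 = Z_4 + 3Z_1 - 2  [with Z_4=-48, Z_1=3]  = -41; Z_6 = min(Z_5, Z_3) - 5  [with Z_5=-41, Z_3=-8]  = -46.
Change = -13 − (-46) = 33.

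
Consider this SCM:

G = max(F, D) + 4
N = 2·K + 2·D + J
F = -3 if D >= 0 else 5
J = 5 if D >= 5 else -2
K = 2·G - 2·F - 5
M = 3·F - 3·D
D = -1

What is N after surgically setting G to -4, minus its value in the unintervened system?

The intervention breaks the incoming arrows to G: G = max(F, D) + 4 no longer applies, and G = -4.
F = -3 if D >= 0 else 5  [with D=-1]  = 5
J = 5 if D >= 5 else -2  [with D=-1]  = -2
K = 2·G - 2·F - 5  [with G=-4, F=5]  = -23
N = 2·K + 2·D + J  [with K=-23, D=-1, J=-2]  = -50
Without intervention: F = -3 if D >= 0 else 5  [with D=-1]  = 5; G = max(F, D) + 4  [with F=5, D=-1]  = 9; J = 5 if D >= 5 else -2  [with D=-1]  = -2; K = 2·G - 2·F - 5  [with G=9, F=5]  = 3; N = 2·K + 2·D + J  [with K=3, D=-1, J=-2]  = 2.
Change = -50 − 2 = -52.

-52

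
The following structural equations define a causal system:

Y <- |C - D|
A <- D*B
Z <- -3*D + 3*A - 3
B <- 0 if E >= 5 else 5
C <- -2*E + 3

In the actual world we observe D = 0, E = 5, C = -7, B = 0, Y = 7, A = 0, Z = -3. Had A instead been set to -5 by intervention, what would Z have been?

Intervening sets A = -5 and removes its equation (A <- D*B).
Z = -3*D + 3*A - 3  [with D=0, A=-5]  = -18

-18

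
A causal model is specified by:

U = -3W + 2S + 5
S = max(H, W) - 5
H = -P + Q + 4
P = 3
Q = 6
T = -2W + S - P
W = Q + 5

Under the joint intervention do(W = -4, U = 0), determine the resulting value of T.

7

The joint intervention fixes W = -4, U = 0, removing each variable's own equation.
H = -P + Q + 4  [with P=3, Q=6]  = 7
S = max(H, W) - 5  [with H=7, W=-4]  = 2
T = -2W + S - P  [with W=-4, S=2, P=3]  = 7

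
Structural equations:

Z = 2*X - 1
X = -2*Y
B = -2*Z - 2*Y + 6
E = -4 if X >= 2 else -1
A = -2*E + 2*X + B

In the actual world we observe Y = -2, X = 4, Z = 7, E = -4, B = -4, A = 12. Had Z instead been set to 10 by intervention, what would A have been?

The intervention breaks the incoming arrows to Z: Z = 2*X - 1 no longer applies, and Z = 10.
X = -2*Y  [with Y=-2]  = 4
E = -4 if X >= 2 else -1  [with X=4]  = -4
B = -2*Z - 2*Y + 6  [with Z=10, Y=-2]  = -10
A = -2*E + 2*X + B  [with E=-4, X=4, B=-10]  = 6

6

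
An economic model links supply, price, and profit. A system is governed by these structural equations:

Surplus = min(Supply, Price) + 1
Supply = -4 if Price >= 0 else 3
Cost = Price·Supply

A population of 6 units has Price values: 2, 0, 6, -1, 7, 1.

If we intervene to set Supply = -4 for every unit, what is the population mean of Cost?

-10

The intervention sets Supply=-4 in all 6 units regardless of Price. Recomputing Cost per unit gives -8, 0, -24, 4, -28, -4; average -10.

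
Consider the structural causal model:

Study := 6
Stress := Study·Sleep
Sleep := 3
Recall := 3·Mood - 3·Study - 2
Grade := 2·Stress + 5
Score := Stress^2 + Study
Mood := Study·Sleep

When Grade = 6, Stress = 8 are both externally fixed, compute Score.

70

The joint intervention fixes Grade = 6, Stress = 8, removing each variable's own equation.
Score = Stress^2 + Study  [with Stress=8, Study=6]  = 70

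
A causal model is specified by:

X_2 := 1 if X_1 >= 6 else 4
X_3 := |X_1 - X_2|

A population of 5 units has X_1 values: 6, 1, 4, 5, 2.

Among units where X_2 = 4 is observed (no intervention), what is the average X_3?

Observing X_2=4 restricts to units where X_2's equation naturally yields 4: X_1 ∈ {1, 4, 5, 2}. In that subpopulation X_3 = 3, 0, 1, 2, mean 1.5.

1.5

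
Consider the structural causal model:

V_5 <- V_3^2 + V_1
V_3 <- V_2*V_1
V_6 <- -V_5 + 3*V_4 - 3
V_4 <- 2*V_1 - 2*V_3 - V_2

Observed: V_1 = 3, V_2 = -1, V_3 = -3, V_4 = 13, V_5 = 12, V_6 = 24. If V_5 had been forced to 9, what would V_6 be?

27

The intervention breaks the incoming arrows to V_5: V_5 <- V_3^2 + V_1 no longer applies, and V_5 = 9.
V_3 = V_2*V_1  [with V_2=-1, V_1=3]  = -3
V_4 = 2*V_1 - 2*V_3 - V_2  [with V_1=3, V_3=-3, V_2=-1]  = 13
V_6 = -V_5 + 3*V_4 - 3  [with V_5=9, V_4=13]  = 27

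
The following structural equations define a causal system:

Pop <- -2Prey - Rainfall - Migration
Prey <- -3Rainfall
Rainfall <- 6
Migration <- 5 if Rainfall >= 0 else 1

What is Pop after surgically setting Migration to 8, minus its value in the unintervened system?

The intervention breaks the incoming arrows to Migration: Migration <- 5 if Rainfall >= 0 else 1 no longer applies, and Migration = 8.
Prey = -3Rainfall  [with Rainfall=6]  = -18
Pop = -2Prey - Rainfall - Migration  [with Prey=-18, Rainfall=6, Migration=8]  = 22
Without intervention: Prey = -3Rainfall  [with Rainfall=6]  = -18; Migration = 5 if Rainfall >= 0 else 1  [with Rainfall=6]  = 5; Pop = -2Prey - Rainfall - Migration  [with Prey=-18, Rainfall=6, Migration=5]  = 25.
Change = 22 − 25 = -3.

-3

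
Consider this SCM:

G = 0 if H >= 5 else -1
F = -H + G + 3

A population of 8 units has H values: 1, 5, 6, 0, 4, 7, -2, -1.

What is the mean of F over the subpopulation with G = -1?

1.6

E[F|G=-1] averages over only the 5 units with G=-1 (H = 1, 0, 4, -2, -1): F = 1, 2, -2, 4, 3, mean 1.6.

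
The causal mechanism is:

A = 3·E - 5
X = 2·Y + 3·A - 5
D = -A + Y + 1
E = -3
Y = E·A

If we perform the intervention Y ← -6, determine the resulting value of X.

do(Y=-6) replaces the equation Y = E·A with the constant Y = -6.
A = 3·E - 5  [with E=-3]  = -14
X = 2·Y + 3·A - 5  [with Y=-6, A=-14]  = -59

-59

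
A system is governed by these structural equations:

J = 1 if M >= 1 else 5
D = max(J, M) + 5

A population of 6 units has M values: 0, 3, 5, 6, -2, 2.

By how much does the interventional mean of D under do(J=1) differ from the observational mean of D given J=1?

-1

Every unit gets J=1 under the intervention. D values become 6, 8, 10, 11, 6, 7; E[D|do(J=1)] = 8.
E[D|J=1] averages over only the 4 units with J=1 (M = 3, 5, 6, 2): D = 8, 10, 11, 7, mean 9.
Difference = 8 − 9 = -1.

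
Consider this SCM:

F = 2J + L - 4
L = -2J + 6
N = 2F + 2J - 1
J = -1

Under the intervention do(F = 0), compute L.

Under do(F=0), the mechanism F = 2J + L - 4 is discarded; F is fixed at 0.
Since L is not a descendant of the intervened variable, it is unaffected.
L = -2J + 6  [with J=-1]  = 8

8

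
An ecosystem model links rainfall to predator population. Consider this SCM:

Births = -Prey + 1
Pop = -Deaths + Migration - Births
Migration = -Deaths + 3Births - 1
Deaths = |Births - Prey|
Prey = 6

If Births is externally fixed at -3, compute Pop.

-25

do(Births=-3) replaces the equation Births = -Prey + 1 with the constant Births = -3.
Deaths = |Births - Prey|  [with Births=-3, Prey=6]  = 9
Migration = -Deaths + 3Births - 1  [with Deaths=9, Births=-3]  = -19
Pop = -Deaths + Migration - Births  [with Deaths=9, Migration=-19, Births=-3]  = -25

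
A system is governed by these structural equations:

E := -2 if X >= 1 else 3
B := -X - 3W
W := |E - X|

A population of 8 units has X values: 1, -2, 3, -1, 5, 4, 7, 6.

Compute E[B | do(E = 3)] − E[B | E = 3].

1.25

Every unit gets E=3 under the intervention. B values become -7, -13, -3, -11, -11, -7, -19, -15; E[B|do(E=3)] = -10.75.
Observing E=3 restricts to units where E's equation naturally yields 3: X ∈ {-2, -1}. In that subpopulation B = -13, -11, mean -12.
Difference = -10.75 − (-12) = 1.25.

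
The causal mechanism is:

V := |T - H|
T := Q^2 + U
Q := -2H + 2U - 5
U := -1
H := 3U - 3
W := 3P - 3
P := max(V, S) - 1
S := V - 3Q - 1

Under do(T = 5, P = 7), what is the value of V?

Setting T = 5, P = 7 by intervention discards those variables' equations.
H = 3U - 3  [with U=-1]  = -6
V = |T - H|  [with T=5, H=-6]  = 11

11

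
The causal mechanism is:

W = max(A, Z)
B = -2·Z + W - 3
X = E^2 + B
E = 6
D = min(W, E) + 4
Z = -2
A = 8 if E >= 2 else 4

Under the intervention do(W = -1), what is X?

The intervention breaks the incoming arrows to W: W = max(A, Z) no longer applies, and W = -1.
B = -2·Z + W - 3  [with Z=-2, W=-1]  = 0
X = E^2 + B  [with E=6, B=0]  = 36

36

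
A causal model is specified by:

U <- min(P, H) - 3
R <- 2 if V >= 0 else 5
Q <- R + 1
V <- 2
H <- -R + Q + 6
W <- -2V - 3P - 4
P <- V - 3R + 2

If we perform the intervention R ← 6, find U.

-17

Under do(R=6), the mechanism R <- 2 if V >= 0 else 5 is discarded; R is fixed at 6.
Q = R + 1  [with R=6]  = 7
H = -R + Q + 6  [with R=6, Q=7]  = 7
P = V - 3R + 2  [with V=2, R=6]  = -14
U = min(P, H) - 3  [with P=-14, H=7]  = -17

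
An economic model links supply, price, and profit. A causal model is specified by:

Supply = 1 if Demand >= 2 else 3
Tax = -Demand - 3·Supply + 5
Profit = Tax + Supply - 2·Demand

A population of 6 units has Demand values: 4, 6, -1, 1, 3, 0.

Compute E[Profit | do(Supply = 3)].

do(Supply=3) breaks Supply's dependence on Demand. With Supply=3 fixed, Profit across the units is -13, -19, 2, -4, -10, -1, mean -7.5.

-7.5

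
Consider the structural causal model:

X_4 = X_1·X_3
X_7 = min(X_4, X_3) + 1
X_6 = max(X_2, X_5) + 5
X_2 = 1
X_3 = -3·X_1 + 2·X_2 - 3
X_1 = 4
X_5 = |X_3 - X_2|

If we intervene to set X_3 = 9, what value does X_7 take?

The intervention breaks the incoming arrows to X_3: X_3 = -3·X_1 + 2·X_2 - 3 no longer applies, and X_3 = 9.
X_4 = X_1·X_3  [with X_1=4, X_3=9]  = 36
X_7 = min(X_4, X_3) + 1  [with X_4=36, X_3=9]  = 10

10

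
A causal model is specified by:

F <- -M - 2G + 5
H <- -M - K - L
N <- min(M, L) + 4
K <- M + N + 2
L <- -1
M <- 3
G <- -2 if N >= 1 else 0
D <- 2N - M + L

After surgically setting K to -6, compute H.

4

do(K=-6) replaces the equation K <- M + N + 2 with the constant K = -6.
H = -M - K - L  [with M=3, K=-6, L=-1]  = 4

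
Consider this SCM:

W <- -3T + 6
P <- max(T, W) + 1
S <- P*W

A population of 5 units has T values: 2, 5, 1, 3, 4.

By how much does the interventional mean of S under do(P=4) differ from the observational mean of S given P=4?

Under do(P=4), P's equation is replaced by P=4 for every unit. Per-unit S: 0, -36, 12, -12, -24. Mean = -12.
Observing P=4 restricts to units where P's equation naturally yields 4: T ∈ {1, 3}. In that subpopulation S = 12, -12, mean 0.
Difference = -12 − 0 = -12.

-12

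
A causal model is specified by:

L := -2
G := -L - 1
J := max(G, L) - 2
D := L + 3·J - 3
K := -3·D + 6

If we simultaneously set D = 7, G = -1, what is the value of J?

-3

Setting D = 7, G = -1 by intervention discards those variables' equations.
J = max(G, L) - 2  [with G=-1, L=-2]  = -3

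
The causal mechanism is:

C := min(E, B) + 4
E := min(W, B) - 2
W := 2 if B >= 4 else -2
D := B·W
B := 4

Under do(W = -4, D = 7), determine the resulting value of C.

The joint intervention fixes W = -4, D = 7, removing each variable's own equation.
E = min(W, B) - 2  [with W=-4, B=4]  = -6
C = min(E, B) + 4  [with E=-6, B=4]  = -2

-2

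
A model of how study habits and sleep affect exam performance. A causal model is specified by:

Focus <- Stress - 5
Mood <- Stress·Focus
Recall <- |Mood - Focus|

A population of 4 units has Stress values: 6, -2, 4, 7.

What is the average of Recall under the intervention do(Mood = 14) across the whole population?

The intervention sets Mood=14 in all 4 units regardless of Stress. Recomputing Recall per unit gives 13, 21, 15, 12; average 15.25.

15.25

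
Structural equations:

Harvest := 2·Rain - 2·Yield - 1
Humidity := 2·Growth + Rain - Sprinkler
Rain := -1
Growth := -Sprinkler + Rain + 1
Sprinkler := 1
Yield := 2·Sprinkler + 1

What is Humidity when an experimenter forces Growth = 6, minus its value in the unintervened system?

14

The intervention breaks the incoming arrows to Growth: Growth := -Sprinkler + Rain + 1 no longer applies, and Growth = 6.
Humidity = 2·Growth + Rain - Sprinkler  [with Growth=6, Rain=-1, Sprinkler=1]  = 10
Without intervention: Growth = -Sprinkler + Rain + 1  [with Sprinkler=1, Rain=-1]  = -1; Humidity = 2·Growth + Rain - Sprinkler  [with Growth=-1, Rain=-1, Sprinkler=1]  = -4.
Change = 10 − (-4) = 14.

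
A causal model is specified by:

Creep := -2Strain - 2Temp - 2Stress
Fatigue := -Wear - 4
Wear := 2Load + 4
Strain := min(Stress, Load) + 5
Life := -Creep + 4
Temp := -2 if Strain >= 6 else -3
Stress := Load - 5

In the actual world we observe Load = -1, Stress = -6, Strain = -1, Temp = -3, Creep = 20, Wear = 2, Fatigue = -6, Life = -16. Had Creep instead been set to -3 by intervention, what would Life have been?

do(Creep=-3) replaces the equation Creep := -2Strain - 2Temp - 2Stress with the constant Creep = -3.
Life = -Creep + 4  [with Creep=-3]  = 7

7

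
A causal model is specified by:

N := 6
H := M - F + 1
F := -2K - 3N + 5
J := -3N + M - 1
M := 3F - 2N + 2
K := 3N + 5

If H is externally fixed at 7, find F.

-59

do(H=7) replaces the equation H := M - F + 1 with the constant H = 7.
F is not downstream of the intervention, so its value is determined by the original equations.
K = 3N + 5  [with N=6]  = 23
F = -2K - 3N + 5  [with K=23, N=6]  = -59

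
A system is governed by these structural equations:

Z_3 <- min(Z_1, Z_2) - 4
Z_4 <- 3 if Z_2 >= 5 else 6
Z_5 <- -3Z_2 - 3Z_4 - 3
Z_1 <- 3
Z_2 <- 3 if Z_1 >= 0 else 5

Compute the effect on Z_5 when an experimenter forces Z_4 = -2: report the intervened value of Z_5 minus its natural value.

Intervening sets Z_4 = -2 and removes its equation (Z_4 <- 3 if Z_2 >= 5 else 6).
Z_2 = 3 if Z_1 >= 0 else 5  [with Z_1=3]  = 3
Z_5 = -3Z_2 - 3Z_4 - 3  [with Z_2=3, Z_4=-2]  = -6
Without intervention: Z_2 = 3 if Z_1 >= 0 else 5  [with Z_1=3]  = 3; Z_4 = 3 if Z_2 >= 5 else 6  [with Z_2=3]  = 6; Z_5 = -3Z_2 - 3Z_4 - 3  [with Z_2=3, Z_4=6]  = -30.
Change = -6 − (-30) = 24.

24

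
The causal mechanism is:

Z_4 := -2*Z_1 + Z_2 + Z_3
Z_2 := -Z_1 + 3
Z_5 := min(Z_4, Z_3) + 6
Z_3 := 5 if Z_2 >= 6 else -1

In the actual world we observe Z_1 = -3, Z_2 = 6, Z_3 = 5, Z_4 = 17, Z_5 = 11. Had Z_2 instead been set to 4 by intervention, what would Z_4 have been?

9

Under do(Z_2=4), the mechanism Z_2 := -Z_1 + 3 is discarded; Z_2 is fixed at 4.
Z_3 = 5 if Z_2 >= 6 else -1  [with Z_2=4]  = -1
Z_4 = -2*Z_1 + Z_2 + Z_3  [with Z_1=-3, Z_2=4, Z_3=-1]  = 9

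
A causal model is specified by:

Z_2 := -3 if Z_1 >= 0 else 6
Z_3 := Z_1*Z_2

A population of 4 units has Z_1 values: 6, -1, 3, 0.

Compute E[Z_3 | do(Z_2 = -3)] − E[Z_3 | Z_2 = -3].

3

Every unit gets Z_2=-3 under the intervention. Z_3 values become -18, 3, -9, 0; E[Z_3|do(Z_2=-3)] = -6.
Observing Z_2=-3 restricts to units where Z_2's equation naturally yields -3: Z_1 ∈ {6, 3, 0}. In that subpopulation Z_3 = -18, -9, 0, mean -9.
Difference = -6 − (-9) = 3.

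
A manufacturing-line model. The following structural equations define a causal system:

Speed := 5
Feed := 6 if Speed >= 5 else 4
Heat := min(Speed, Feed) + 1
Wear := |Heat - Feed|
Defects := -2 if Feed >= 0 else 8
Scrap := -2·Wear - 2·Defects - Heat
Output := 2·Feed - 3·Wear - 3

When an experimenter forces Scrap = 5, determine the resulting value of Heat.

do(Scrap=5) replaces the equation Scrap := -2·Wear - 2·Defects - Heat with the constant Scrap = 5.
Heat is not downstream of the intervention, so its value is determined by the original equations.
Feed = 6 if Speed >= 5 else 4  [with Speed=5]  = 6
Heat = min(Speed, Feed) + 1  [with Speed=5, Feed=6]  = 6

6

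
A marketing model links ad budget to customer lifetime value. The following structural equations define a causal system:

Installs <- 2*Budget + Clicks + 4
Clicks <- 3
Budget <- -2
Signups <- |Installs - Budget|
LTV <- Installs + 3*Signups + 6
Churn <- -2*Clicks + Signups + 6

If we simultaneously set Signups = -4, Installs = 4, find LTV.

The joint intervention fixes Signups = -4, Installs = 4, removing each variable's own equation.
LTV = Installs + 3*Signups + 6  [with Installs=4, Signups=-4]  = -2

-2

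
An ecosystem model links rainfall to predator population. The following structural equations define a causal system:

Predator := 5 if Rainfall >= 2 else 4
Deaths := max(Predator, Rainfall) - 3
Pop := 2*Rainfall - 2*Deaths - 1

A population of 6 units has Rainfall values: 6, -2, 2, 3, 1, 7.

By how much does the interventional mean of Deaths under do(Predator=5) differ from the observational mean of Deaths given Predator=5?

do(Predator=5) breaks Predator's dependence on Rainfall. With Predator=5 fixed, Deaths across the units is 3, 2, 2, 2, 2, 4, mean 2.5.
E[Deaths|Predator=5] averages over only the 4 units with Predator=5 (Rainfall = 6, 2, 3, 7): Deaths = 3, 2, 2, 4, mean 2.75.
Difference = 2.5 − 2.75 = -0.25.

-0.25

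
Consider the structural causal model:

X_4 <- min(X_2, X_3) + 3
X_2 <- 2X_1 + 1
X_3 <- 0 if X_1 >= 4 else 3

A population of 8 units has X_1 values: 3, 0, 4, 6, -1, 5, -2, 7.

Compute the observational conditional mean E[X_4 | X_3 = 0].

3

Conditioning on X_3=0 selects the 4 unit(s) with X_1 ∈ {4, 6, 5, 7}. Their X_4 values: 3, 3, 3, 3. Mean = 3.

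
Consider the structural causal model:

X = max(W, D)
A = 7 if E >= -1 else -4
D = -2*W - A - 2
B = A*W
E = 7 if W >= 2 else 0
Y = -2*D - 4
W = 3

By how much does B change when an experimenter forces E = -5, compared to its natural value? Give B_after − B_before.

do(E=-5) replaces the equation E = 7 if W >= 2 else 0 with the constant E = -5.
A = 7 if E >= -1 else -4  [with E=-5]  = -4
B = A*W  [with A=-4, W=3]  = -12
Without intervention: E = 7 if W >= 2 else 0  [with W=3]  = 7; A = 7 if E >= -1 else -4  [with E=7]  = 7; B = A*W  [with A=7, W=3]  = 21.
Change = -12 − 21 = -33.

-33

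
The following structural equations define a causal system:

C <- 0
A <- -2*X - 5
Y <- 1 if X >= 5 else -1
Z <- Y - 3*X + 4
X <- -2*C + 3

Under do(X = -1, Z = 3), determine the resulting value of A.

-3

Under do(X = -1, Z = 3), each intervened variable's structural equation is replaced by its fixed value.
A = -2*X - 5  [with X=-1]  = -3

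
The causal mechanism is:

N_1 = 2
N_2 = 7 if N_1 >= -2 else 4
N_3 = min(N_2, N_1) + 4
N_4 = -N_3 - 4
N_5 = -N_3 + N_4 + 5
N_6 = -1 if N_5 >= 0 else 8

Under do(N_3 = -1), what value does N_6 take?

The intervention breaks the incoming arrows to N_3: N_3 = min(N_2, N_1) + 4 no longer applies, and N_3 = -1.
N_4 = -N_3 - 4  [with N_3=-1]  = -3
N_5 = -N_3 + N_4 + 5  [with N_3=-1, N_4=-3]  = 3
N_6 = -1 if N_5 >= 0 else 8  [with N_5=3]  = -1

-1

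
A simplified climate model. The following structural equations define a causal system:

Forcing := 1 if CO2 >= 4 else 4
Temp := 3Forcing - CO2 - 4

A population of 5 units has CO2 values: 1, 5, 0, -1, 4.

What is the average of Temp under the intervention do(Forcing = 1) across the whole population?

The intervention sets Forcing=1 in all 5 units regardless of CO2. Recomputing Temp per unit gives -2, -6, -1, 0, -5; average -2.8.

-2.8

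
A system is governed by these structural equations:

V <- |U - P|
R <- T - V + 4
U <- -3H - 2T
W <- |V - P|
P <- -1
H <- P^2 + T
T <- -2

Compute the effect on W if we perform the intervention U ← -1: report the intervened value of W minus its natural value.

The intervention breaks the incoming arrows to U: U <- -3H - 2T no longer applies, and U = -1.
V = |U - P|  [with U=-1, P=-1]  = 0
W = |V - P|  [with V=0, P=-1]  = 1
Without intervention: H = P^2 + T  [with P=-1, T=-2]  = -1; U = -3H - 2T  [with H=-1, T=-2]  = 7; V = |U - P|  [with U=7, P=-1]  = 8; W = |V - P|  [with V=8, P=-1]  = 9.
Change = 1 − 9 = -8.

-8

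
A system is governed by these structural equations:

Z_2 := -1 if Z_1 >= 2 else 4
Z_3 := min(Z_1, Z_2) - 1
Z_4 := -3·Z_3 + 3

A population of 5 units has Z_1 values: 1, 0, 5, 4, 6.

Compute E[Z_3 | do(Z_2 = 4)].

The intervention sets Z_2=4 in all 5 units regardless of Z_1. Recomputing Z_3 per unit gives 0, -1, 3, 3, 3; average 1.6.

1.6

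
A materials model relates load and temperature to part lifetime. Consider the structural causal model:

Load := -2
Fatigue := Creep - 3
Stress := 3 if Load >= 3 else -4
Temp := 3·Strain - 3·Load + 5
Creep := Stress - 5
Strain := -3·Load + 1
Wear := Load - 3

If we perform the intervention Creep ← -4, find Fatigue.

Under do(Creep=-4), the mechanism Creep := Stress - 5 is discarded; Creep is fixed at -4.
Fatigue = Creep - 3  [with Creep=-4]  = -7

-7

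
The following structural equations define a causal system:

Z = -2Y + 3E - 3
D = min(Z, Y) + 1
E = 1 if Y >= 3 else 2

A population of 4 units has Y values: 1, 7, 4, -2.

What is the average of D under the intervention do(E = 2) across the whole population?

Under do(E=2), E's equation is replaced by E=2 for every unit. Per-unit D: 2, -10, -4, -1. Mean = -3.25.

-3.25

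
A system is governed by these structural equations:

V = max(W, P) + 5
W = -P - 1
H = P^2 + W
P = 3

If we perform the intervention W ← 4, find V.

9

The intervention breaks the incoming arrows to W: W = -P - 1 no longer applies, and W = 4.
V = max(W, P) + 5  [with W=4, P=3]  = 9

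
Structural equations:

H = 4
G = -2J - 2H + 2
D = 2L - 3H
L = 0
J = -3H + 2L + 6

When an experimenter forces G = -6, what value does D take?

-12

The intervention breaks the incoming arrows to G: G = -2J - 2H + 2 no longer applies, and G = -6.
Since D is not a descendant of the intervened variable, it is unaffected.
D = 2L - 3H  [with L=0, H=4]  = -12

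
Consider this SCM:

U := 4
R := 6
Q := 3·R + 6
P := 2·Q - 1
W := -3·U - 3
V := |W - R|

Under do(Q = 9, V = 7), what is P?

17

Setting Q = 9, V = 7 by intervention discards those variables' equations.
P = 2·Q - 1  [with Q=9]  = 17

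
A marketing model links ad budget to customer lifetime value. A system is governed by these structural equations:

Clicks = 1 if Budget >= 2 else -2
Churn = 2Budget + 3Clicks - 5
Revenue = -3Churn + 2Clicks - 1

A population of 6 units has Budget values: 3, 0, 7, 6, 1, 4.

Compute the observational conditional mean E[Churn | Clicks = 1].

Observing Clicks=1 restricts to units where Clicks's equation naturally yields 1: Budget ∈ {3, 7, 6, 4}. In that subpopulation Churn = 4, 12, 10, 6, mean 8.

8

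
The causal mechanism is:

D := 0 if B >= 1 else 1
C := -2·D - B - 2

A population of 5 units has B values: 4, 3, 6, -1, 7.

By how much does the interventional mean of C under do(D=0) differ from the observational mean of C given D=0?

Every unit gets D=0 under the intervention. C values become -6, -5, -8, -1, -9; E[C|do(D=0)] = -5.8.
Observing D=0 restricts to units where D's equation naturally yields 0: B ∈ {4, 3, 6, 7}. In that subpopulation C = -6, -5, -8, -9, mean -7.
Difference = -5.8 − (-7) = 1.2.

1.2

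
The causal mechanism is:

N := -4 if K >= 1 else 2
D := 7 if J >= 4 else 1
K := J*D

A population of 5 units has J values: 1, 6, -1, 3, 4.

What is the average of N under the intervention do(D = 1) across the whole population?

-2.8

do(D=1) breaks D's dependence on J. With D=1 fixed, N across the units is -4, -4, 2, -4, -4, mean -2.8.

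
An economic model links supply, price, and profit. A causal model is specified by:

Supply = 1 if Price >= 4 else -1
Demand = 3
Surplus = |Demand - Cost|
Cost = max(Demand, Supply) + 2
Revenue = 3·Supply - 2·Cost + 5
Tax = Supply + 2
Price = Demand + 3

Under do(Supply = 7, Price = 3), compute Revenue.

Setting Supply = 7, Price = 3 by intervention discards those variables' equations.
Cost = max(Demand, Supply) + 2  [with Demand=3, Supply=7]  = 9
Revenue = 3·Supply - 2·Cost + 5  [with Supply=7, Cost=9]  = 8

8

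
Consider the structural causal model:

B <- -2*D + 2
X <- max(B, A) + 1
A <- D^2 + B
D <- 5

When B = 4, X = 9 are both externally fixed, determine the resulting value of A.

29

The joint intervention fixes B = 4, X = 9, removing each variable's own equation.
A = D^2 + B  [with D=5, B=4]  = 29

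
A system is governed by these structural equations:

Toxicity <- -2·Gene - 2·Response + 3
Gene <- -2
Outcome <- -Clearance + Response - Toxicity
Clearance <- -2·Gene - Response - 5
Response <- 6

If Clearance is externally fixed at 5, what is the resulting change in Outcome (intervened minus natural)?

Intervening sets Clearance = 5 and removes its equation (Clearance <- -2·Gene - Response - 5).
Toxicity = -2·Gene - 2·Response + 3  [with Gene=-2, Response=6]  = -5
Outcome = -Clearance + Response - Toxicity  [with Clearance=5, Response=6, Toxicity=-5]  = 6
Without intervention: Toxicity = -2·Gene - 2·Response + 3  [with Gene=-2, Response=6]  = -5; Clearance = -2·Gene - Response - 5  [with Gene=-2, Response=6]  = -7; Outcome = -Clearance + Response - Toxicity  [with Clearance=-7, Response=6, Toxicity=-5]  = 18.
Change = 6 − 18 = -12.

-12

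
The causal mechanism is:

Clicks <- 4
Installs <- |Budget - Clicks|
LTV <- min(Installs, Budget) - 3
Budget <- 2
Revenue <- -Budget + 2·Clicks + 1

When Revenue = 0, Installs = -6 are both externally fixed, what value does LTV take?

-9

The joint intervention fixes Revenue = 0, Installs = -6, removing each variable's own equation.
LTV = min(Installs, Budget) - 3  [with Installs=-6, Budget=2]  = -9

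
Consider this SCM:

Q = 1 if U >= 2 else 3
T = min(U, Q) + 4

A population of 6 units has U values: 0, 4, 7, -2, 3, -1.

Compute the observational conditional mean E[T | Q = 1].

5

E[T|Q=1] averages over only the 3 units with Q=1 (U = 4, 7, 3): T = 5, 5, 5, mean 5.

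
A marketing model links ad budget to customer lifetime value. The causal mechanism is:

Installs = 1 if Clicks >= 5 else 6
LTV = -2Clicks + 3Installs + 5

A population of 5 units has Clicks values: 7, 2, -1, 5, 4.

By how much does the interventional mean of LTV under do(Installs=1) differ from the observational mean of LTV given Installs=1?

do(Installs=1) breaks Installs's dependence on Clicks. With Installs=1 fixed, LTV across the units is -6, 4, 10, -2, 0, mean 1.2.
Observing Installs=1 restricts to units where Installs's equation naturally yields 1: Clicks ∈ {7, 5}. In that subpopulation LTV = -6, -2, mean -4.
Difference = 1.2 − (-4) = 5.2.

5.2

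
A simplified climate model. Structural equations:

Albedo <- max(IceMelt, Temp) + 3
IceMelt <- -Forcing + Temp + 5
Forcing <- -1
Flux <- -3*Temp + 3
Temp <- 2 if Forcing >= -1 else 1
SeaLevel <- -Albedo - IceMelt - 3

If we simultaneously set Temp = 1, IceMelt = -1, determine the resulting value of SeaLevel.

-6

Under do(Temp = 1, IceMelt = -1), each intervened variable's structural equation is replaced by its fixed value.
Albedo = max(IceMelt, Temp) + 3  [with IceMelt=-1, Temp=1]  = 4
SeaLevel = -Albedo - IceMelt - 3  [with Albedo=4, IceMelt=-1]  = -6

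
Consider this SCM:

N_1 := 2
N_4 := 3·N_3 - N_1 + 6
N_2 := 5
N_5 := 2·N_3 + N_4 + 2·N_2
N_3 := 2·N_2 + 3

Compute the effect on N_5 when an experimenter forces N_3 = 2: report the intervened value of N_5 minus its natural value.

do(N_3=2) replaces the equation N_3 := 2·N_2 + 3 with the constant N_3 = 2.
N_4 = 3·N_3 - N_1 + 6  [with N_3=2, N_1=2]  = 10
N_5 = 2·N_3 + N_4 + 2·N_2  [with N_3=2, N_4=10, N_2=5]  = 24
Without intervention: N_3 = 2·N_2 + 3  [with N_2=5]  = 13; N_4 = 3·N_3 - N_1 + 6  [with N_3=13, N_1=2]  = 43; N_5 = 2·N_3 + N_4 + 2·N_2  [with N_3=13, N_4=43, N_2=5]  = 79.
Change = 24 − 79 = -55.

-55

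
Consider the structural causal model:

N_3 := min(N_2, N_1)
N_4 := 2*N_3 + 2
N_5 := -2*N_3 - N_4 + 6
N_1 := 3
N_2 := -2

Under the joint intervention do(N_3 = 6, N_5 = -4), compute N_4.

14

The joint intervention fixes N_3 = 6, N_5 = -4, removing each variable's own equation.
N_4 = 2*N_3 + 2  [with N_3=6]  = 14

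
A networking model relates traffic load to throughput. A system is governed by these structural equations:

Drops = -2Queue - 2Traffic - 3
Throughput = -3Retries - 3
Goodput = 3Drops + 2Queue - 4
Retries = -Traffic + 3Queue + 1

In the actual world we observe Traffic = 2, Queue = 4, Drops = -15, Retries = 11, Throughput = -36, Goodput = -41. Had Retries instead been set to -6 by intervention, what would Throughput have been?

Intervening sets Retries = -6 and removes its equation (Retries = -Traffic + 3Queue + 1).
Throughput = -3Retries - 3  [with Retries=-6]  = 15

15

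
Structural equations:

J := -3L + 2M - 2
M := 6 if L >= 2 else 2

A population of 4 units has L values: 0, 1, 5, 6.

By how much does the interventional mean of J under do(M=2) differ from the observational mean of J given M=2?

-7.5

do(M=2) breaks M's dependence on L. With M=2 fixed, J across the units is 2, -1, -13, -16, mean -7.
Observing M=2 restricts to units where M's equation naturally yields 2: L ∈ {0, 1}. In that subpopulation J = 2, -1, mean 0.5.
Difference = -7 − 0.5 = -7.5.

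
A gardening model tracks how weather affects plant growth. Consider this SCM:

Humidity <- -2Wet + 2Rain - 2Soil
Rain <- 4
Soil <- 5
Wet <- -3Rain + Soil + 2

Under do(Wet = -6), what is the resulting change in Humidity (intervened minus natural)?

2

The intervention breaks the incoming arrows to Wet: Wet <- -3Rain + Soil + 2 no longer applies, and Wet = -6.
Humidity = -2Wet + 2Rain - 2Soil  [with Wet=-6, Rain=4, Soil=5]  = 10
Without intervention: Wet = -3Rain + Soil + 2  [with Rain=4, Soil=5]  = -5; Humidity = -2Wet + 2Rain - 2Soil  [with Wet=-5, Rain=4, Soil=5]  = 8.
Change = 10 − 8 = 2.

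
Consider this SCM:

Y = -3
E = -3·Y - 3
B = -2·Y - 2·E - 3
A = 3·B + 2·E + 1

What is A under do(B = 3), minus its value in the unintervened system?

36

The intervention breaks the incoming arrows to B: B = -2·Y - 2·E - 3 no longer applies, and B = 3.
E = -3·Y - 3  [with Y=-3]  = 6
A = 3·B + 2·E + 1  [with B=3, E=6]  = 22
Without intervention: E = -3·Y - 3  [with Y=-3]  = 6; B = -2·Y - 2·E - 3  [with Y=-3, E=6]  = -9; A = 3·B + 2·E + 1  [with B=-9, E=6]  = -14.
Change = 22 − (-14) = 36.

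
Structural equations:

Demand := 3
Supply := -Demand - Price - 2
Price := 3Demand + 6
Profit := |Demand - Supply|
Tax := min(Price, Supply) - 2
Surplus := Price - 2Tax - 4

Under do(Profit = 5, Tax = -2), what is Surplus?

15

Setting Profit = 5, Tax = -2 by intervention discards those variables' equations.
Price = 3Demand + 6  [with Demand=3]  = 15
Surplus = Price - 2Tax - 4  [with Price=15, Tax=-2]  = 15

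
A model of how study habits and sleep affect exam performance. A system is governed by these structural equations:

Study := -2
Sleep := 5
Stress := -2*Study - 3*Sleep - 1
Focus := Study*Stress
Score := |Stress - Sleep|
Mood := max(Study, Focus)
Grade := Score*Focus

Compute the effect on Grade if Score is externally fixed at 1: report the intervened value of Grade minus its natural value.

Under do(Score=1), the mechanism Score := |Stress - Sleep| is discarded; Score is fixed at 1.
Stress = -2*Study - 3*Sleep - 1  [with Study=-2, Sleep=5]  = -12
Focus = Study*Stress  [with Study=-2, Stress=-12]  = 24
Grade = Score*Focus  [with Score=1, Focus=24]  = 24
Without intervention: Stress = -2*Study - 3*Sleep - 1  [with Study=-2, Sleep=5]  = -12; Focus = Study*Stress  [with Study=-2, Stress=-12]  = 24; Score = |Stress - Sleep|  [with Stress=-12, Sleep=5]  = 17; Grade = Score*Focus  [with Score=17, Focus=24]  = 408.
Change = 24 − 408 = -384.

-384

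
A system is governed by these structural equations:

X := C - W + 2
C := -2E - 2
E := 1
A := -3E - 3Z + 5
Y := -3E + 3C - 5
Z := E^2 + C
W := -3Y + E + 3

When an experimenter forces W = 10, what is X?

The intervention breaks the incoming arrows to W: W := -3Y + E + 3 no longer applies, and W = 10.
C = -2E - 2  [with E=1]  = -4
X = C - W + 2  [with C=-4, W=10]  = -12

-12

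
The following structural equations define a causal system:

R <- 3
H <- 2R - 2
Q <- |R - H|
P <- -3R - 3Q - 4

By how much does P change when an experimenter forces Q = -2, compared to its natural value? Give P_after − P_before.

The intervention breaks the incoming arrows to Q: Q <- |R - H| no longer applies, and Q = -2.
P = -3R - 3Q - 4  [with R=3, Q=-2]  = -7
Without intervention: H = 2R - 2  [with R=3]  = 4; Q = |R - H|  [with R=3, H=4]  = 1; P = -3R - 3Q - 4  [with R=3, Q=1]  = -16.
Change = -7 − (-16) = 9.

9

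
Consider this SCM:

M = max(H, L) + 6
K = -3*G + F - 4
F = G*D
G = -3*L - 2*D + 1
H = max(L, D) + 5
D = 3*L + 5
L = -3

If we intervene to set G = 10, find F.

-40

The intervention breaks the incoming arrows to G: G = -3*L - 2*D + 1 no longer applies, and G = 10.
D = 3*L + 5  [with L=-3]  = -4
F = G*D  [with G=10, D=-4]  = -40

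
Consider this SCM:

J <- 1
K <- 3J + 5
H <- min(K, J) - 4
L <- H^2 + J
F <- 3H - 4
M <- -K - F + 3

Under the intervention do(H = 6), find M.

The intervention breaks the incoming arrows to H: H <- min(K, J) - 4 no longer applies, and H = 6.
K = 3J + 5  [with J=1]  = 8
F = 3H - 4  [with H=6]  = 14
M = -K - F + 3  [with K=8, F=14]  = -19

-19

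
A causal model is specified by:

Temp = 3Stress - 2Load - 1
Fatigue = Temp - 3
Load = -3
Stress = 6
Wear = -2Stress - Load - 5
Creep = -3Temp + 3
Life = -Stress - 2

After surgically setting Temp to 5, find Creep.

-12

The intervention breaks the incoming arrows to Temp: Temp = 3Stress - 2Load - 1 no longer applies, and Temp = 5.
Creep = -3Temp + 3  [with Temp=5]  = -12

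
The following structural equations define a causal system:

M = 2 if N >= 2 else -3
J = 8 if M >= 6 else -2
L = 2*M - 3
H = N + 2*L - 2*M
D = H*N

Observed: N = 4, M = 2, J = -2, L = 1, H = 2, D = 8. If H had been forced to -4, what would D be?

-16

The intervention breaks the incoming arrows to H: H = N + 2*L - 2*M no longer applies, and H = -4.
D = H*N  [with H=-4, N=4]  = -16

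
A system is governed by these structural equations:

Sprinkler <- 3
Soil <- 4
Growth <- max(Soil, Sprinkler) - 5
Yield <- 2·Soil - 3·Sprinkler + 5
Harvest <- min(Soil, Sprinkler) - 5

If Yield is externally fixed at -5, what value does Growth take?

-1

Under do(Yield=-5), the mechanism Yield <- 2·Soil - 3·Sprinkler + 5 is discarded; Yield is fixed at -5.
Since Growth is not a descendant of the intervened variable, it is unaffected.
Growth = max(Soil, Sprinkler) - 5  [with Soil=4, Sprinkler=3]  = -1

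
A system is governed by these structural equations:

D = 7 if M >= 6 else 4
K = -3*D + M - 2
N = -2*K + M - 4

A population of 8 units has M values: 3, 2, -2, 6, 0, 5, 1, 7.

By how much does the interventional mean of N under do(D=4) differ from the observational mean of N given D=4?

-1.25

The intervention sets D=4 in all 8 units regardless of M. Recomputing N per unit gives 21, 22, 26, 18, 24, 19, 23, 17; average 21.25.
E[N|D=4] averages over only the 6 units with D=4 (M = 3, 2, -2, 0, 5, 1): N = 21, 22, 26, 24, 19, 23, mean 22.5.
Difference = 21.25 − 22.5 = -1.25.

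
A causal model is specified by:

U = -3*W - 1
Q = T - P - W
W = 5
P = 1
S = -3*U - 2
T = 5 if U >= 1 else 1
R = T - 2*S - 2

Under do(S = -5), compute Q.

do(S=-5) replaces the equation S = -3*U - 2 with the constant S = -5.
Since Q is not a descendant of the intervened variable, it is unaffected.
U = -3*W - 1  [with W=5]  = -16
T = 5 if U >= 1 else 1  [with U=-16]  = 1
Q = T - P - W  [with T=1, P=1, W=5]  = -5

-5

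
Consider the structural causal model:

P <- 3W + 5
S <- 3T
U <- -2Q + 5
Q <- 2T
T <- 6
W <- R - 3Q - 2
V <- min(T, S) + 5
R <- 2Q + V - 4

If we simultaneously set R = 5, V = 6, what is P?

Under do(R = 5, V = 6), each intervened variable's structural equation is replaced by its fixed value.
Q = 2T  [with T=6]  = 12
W = R - 3Q - 2  [with R=5, Q=12]  = -33
P = 3W + 5  [with W=-33]  = -94

-94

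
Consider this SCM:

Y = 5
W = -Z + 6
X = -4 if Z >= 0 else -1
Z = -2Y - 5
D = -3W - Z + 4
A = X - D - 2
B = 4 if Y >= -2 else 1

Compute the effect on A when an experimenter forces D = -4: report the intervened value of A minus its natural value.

-40

The intervention breaks the incoming arrows to D: D = -3W - Z + 4 no longer applies, and D = -4.
Z = -2Y - 5  [with Y=5]  = -15
X = -4 if Z >= 0 else -1  [with Z=-15]  = -1
A = X - D - 2  [with X=-1, D=-4]  = 1
Without intervention: Z = -2Y - 5  [with Y=5]  = -15; W = -Z + 6  [with Z=-15]  = 21; D = -3W - Z + 4  [with W=21, Z=-15]  = -44; X = -4 if Z >= 0 else -1  [with Z=-15]  = -1; A = X - D - 2  [with X=-1, D=-44]  = 41.
Change = 1 − 41 = -40.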